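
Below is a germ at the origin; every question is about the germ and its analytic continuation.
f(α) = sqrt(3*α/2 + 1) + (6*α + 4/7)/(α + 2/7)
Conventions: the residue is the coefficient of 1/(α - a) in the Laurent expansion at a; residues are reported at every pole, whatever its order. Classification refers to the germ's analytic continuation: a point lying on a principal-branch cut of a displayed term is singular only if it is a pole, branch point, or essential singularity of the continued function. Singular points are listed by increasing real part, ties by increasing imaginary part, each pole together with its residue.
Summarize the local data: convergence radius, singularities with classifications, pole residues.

Radius of convergence at 0: 2/7.
At -2/3: an algebraic (square-root) branch point.
At -2/7: a pole of order 1; residue -8/7.

Denominator factor (α + 2/7): pole of order 1 at -2/7, modulus 2/7.
Branch term (1)*sqrt(1 - α/(-2/3)): its argument vanishes at α = -2/3, a square-root branch point, modulus 2/3.
The radius of convergence is the smallest modulus among the singular points: 2/7.
The branch term is analytic at -2/7 and contributes nothing to the residue; only the rational part matters.
At the order-1 pole -2/7 set g(α) = (α - (-2/7))*(rational part) = 6*α + 4/7.
Simple pole: residue = g(a) at a = -2/7, which is -8/7.
List the singular points by increasing real part (a conjugate pair: the negative imaginary part first).


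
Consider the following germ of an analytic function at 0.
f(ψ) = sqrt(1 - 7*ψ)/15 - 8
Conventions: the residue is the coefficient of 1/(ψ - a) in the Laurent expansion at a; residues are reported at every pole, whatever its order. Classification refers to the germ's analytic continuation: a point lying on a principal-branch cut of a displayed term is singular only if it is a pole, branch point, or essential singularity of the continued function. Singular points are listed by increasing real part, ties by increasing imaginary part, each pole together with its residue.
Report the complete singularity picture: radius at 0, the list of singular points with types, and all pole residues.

Radius of convergence at 0: 1/7.
At 1/7: an algebraic (square-root) branch point.

Branch term (1/15)*sqrt(1 - ψ/(1/7)): its argument vanishes at ψ = 1/7, a square-root branch point, modulus 1/7.
The radius of convergence is the smallest modulus among the singular points: 1/7.


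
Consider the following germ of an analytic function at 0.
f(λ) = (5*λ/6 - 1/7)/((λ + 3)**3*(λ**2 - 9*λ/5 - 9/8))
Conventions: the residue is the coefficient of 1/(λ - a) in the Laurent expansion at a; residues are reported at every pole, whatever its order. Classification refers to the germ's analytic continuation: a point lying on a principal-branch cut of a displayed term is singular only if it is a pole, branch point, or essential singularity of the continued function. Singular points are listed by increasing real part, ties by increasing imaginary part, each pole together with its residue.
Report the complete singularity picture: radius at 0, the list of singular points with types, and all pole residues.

Denominator factor (λ + 3)^3: pole of order 3 at -3, modulus 3.
Denominator factor (λ**2 - 9*λ/5 - 9/8): discriminant 387/50, real irrational roots 9/10 + (3/20)*sqrt(86) and 9/10 - (3/20)*sqrt(86); poles of order 1, moduli 9/10 + (3/20)*sqrt(86) and -9/10 + (3/20)*sqrt(86).
The radius of convergence is the smallest modulus among the singular points: -9/10 + (3/20)*sqrt(86).
At the order-3 pole -3 set g(λ) = (λ - (-3))^3*f(λ) = (5*λ/6 - 1/7)/(λ**2 - 9*λ/5 - 9/8).
Order-3 pole: residue = g''(a)/2; g''(-3) = -186880/5545233, so the residue is -93440/5545233.
The factor λ**2 - 9*λ/5 - 9/8 splits as (λ - a)(λ - a') with a = 9/10 - (3/20)*sqrt(86), a' = 9/10 + (3/20)*sqrt(86). At the order-1 pole a set g(λ) = (λ - a)*f(λ) = [(5*λ/6 - 1/7)/(λ + 3)**3] / (λ - a').
Simple pole: residue = g(a) at a = 9/10 - (3/20)*sqrt(86), which is 46720/5545233 + (2234860/5007345399)*sqrt(86).
The factor λ**2 - 9*λ/5 - 9/8 splits as (λ - a)(λ - a') with a = 9/10 + (3/20)*sqrt(86), a' = 9/10 - (3/20)*sqrt(86). At the order-1 pole a set g(λ) = (λ - a)*f(λ) = [(5*λ/6 - 1/7)/(λ + 3)**3] / (λ - a').
Simple pole: residue = g(a) at a = 9/10 + (3/20)*sqrt(86), which is 46720/5545233 - (2234860/5007345399)*sqrt(86).
List the singular points by increasing real part (a conjugate pair: the negative imaginary part first).

Radius of convergence at 0: -9/10 + (3/20)*sqrt(86).
At -3: a pole of order 3; residue -93440/5545233.
At 9/10 - (3/20)*sqrt(86): a pole of order 1; residue 46720/5545233 + (2234860/5007345399)*sqrt(86).
At 9/10 + (3/20)*sqrt(86): a pole of order 1; residue 46720/5545233 - (2234860/5007345399)*sqrt(86).


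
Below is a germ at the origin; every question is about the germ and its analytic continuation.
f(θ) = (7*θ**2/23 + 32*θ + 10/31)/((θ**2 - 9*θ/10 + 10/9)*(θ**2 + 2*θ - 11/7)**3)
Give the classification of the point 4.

Denominator factors: θ**2 + 2*θ - 11/7 = 157/7 at θ = 4; θ**2 - 9*θ/10 + 10/9 = 608/45 at θ = 4 — none vanishes.
So the germ continues analytically to 4.

The point is a regular point.


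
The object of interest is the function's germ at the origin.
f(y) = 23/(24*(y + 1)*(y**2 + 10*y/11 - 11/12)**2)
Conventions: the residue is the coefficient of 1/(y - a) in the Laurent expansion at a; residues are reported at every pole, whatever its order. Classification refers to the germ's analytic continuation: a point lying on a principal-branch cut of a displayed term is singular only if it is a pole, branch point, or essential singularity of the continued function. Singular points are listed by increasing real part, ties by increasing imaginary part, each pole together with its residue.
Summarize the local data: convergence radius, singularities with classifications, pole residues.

Radius of convergence at 0: -5/11 + (1/66)*sqrt(4893).
At -5/11 - (1/66)*sqrt(4893): a pole of order 2; residue -8349/11881 - (223469334/31605372841)*sqrt(4893).
At -1: a pole of order 1; residue 16698/11881.
At -5/11 + (1/66)*sqrt(4893): a pole of order 2; residue -8349/11881 + (223469334/31605372841)*sqrt(4893).

Denominator factor (y**2 + 10*y/11 - 11/12)^2: discriminant 1631/363, real irrational roots -5/11 + (1/66)*sqrt(4893) and -5/11 - (1/66)*sqrt(4893); poles of order 2, moduli -5/11 + (1/66)*sqrt(4893) and 5/11 + (1/66)*sqrt(4893).
Denominator factor (y + 1): pole of order 1 at -1, modulus 1.
The radius of convergence is the smallest modulus among the singular points: -5/11 + (1/66)*sqrt(4893).
The factor y**2 + 10*y/11 - 11/12 splits as (y - a)(y - a') with a = -5/11 - (1/66)*sqrt(4893), a' = -5/11 + (1/66)*sqrt(4893). At the order-2 pole a set g(y) = (y - a)^2*f(y) = [23/(24*(y + 1))] / (y - a')^2.
Order-2 pole: residue = g'(a); g'(-5/11 - (1/66)*sqrt(4893)) = -8349/11881 - (223469334/31605372841)*sqrt(4893), so the residue is -8349/11881 - (223469334/31605372841)*sqrt(4893).
At the order-1 pole -1 set g(y) = (y - (-1))*f(y) = 23/(24*(y**2 + 10*y/11 - 11/12)**2).
Simple pole: residue = g(a) at a = -1, which is 16698/11881.
The factor y**2 + 10*y/11 - 11/12 splits as (y - a)(y - a') with a = -5/11 + (1/66)*sqrt(4893), a' = -5/11 - (1/66)*sqrt(4893). At the order-2 pole a set g(y) = (y - a)^2*f(y) = [23/(24*(y + 1))] / (y - a')^2.
Order-2 pole: residue = g'(a); g'(-5/11 + (1/66)*sqrt(4893)) = -8349/11881 + (223469334/31605372841)*sqrt(4893), so the residue is -8349/11881 + (223469334/31605372841)*sqrt(4893).
List the singular points by increasing real part (a conjugate pair: the negative imaginary part first).


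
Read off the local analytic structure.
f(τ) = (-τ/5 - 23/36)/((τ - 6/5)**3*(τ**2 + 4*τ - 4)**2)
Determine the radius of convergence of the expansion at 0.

The radius of convergence is -2 + (2)*sqrt(2).

Denominator factor (τ**2 + 4*τ - 4)^2: discriminant 32, real irrational roots -2 + (2)*sqrt(2) and -2 - (2)*sqrt(2); poles of order 2, moduli -2 + (2)*sqrt(2) and 2 + (2)*sqrt(2).
Denominator factor (τ - 6/5)^3: pole of order 3 at 6/5, modulus 6/5.
The radius of convergence is the smallest modulus among the singular points: -2 + (2)*sqrt(2).


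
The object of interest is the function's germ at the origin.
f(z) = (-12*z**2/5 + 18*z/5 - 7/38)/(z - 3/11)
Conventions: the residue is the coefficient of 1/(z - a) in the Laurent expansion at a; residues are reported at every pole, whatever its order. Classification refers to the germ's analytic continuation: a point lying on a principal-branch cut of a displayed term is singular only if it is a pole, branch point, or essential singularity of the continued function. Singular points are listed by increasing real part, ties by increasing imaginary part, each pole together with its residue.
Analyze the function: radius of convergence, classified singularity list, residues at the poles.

Denominator factor (z - 3/11): pole of order 1 at 3/11, modulus 3/11.
The radius of convergence is the smallest modulus among the singular points: 3/11.
At the order-1 pole 3/11 set g(z) = (z - (3/11))*f(z) = -12*z**2/5 + 18*z/5 - 7/38.
Simple pole: residue = g(a) at a = 3/11, which is 14233/22990.

Radius of convergence at 0: 3/11.
At 3/11: a pole of order 1; residue 14233/22990.


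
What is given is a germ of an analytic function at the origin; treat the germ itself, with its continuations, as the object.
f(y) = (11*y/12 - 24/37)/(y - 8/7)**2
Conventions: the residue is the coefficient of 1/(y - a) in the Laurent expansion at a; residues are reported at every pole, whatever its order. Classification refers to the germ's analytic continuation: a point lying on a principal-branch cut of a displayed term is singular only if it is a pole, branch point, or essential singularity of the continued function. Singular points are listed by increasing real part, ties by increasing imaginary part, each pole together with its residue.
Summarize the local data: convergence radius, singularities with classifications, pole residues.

Denominator factor (y - 8/7)^2: pole of order 2 at 8/7, modulus 8/7.
The radius of convergence is the smallest modulus among the singular points: 8/7.
At the order-2 pole 8/7 set g(y) = (y - (8/7))^2*f(y) = 11*y/12 - 24/37.
Order-2 pole: residue = g'(a); g'(8/7) = 11/12, so the residue is 11/12.

Radius of convergence at 0: 8/7.
At 8/7: a pole of order 2; residue 11/12.


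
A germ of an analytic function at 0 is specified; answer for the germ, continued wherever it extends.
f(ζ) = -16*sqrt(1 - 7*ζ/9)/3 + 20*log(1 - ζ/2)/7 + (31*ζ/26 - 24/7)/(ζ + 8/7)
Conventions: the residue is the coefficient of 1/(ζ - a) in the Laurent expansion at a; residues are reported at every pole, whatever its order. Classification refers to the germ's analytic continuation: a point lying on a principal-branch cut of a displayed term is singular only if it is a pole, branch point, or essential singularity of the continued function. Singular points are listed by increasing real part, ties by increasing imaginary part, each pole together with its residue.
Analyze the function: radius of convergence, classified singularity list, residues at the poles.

Radius of convergence at 0: 8/7.
At -8/7: a pole of order 1; residue -436/91.
At 9/7: an algebraic (square-root) branch point.
At 2: a logarithmic branch point.

Denominator factor (ζ + 8/7): pole of order 1 at -8/7, modulus 8/7.
Branch term (20/7)*log(1 - ζ/(2)): its argument vanishes at ζ = 2, a logarithmic branch point, modulus 2.
Branch term (-16/3)*sqrt(1 - ζ/(9/7)): its argument vanishes at ζ = 9/7, a square-root branch point, modulus 9/7.
The radius of convergence is the smallest modulus among the singular points: 8/7.
The branch terms are analytic at -8/7 and contribute nothing to the residue; only the rational part matters.
At the order-1 pole -8/7 set g(ζ) = (ζ - (-8/7))*(rational part) = 31*ζ/26 - 24/7.
Simple pole: residue = g(a) at a = -8/7, which is -436/91.
List the singular points by increasing real part (a conjugate pair: the negative imaginary part first).


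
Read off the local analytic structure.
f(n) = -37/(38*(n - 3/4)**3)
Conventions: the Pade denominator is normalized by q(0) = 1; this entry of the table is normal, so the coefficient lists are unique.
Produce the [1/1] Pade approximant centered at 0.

Taylor coefficients needed (expand at 0): a_0 = 1184/513, a_1 = 4736/513, a_2 = 37888/1539.
Write the denominator as Q(n) = 1 + q1*n. Requiring Q*f - P = O(n^3) with deg P <= 1 kills the coefficients of n^2..n^2 in Q*f:
  n^2: a_2 + q1*a_1 = 0, i.e. 37888/1539 + (4736/513)*q1 = 0.
Solving this linear system: q1 = -8/3.
The numerator is Q*f truncated at degree 1: P0 = a_0 = 1184/513; P1 = a_1 + q1*a_0 = 4736/1539.

The Pade approximant has numerator coefficients [1184/513, 4736/1539]; denominator coefficients [1, -8/3].


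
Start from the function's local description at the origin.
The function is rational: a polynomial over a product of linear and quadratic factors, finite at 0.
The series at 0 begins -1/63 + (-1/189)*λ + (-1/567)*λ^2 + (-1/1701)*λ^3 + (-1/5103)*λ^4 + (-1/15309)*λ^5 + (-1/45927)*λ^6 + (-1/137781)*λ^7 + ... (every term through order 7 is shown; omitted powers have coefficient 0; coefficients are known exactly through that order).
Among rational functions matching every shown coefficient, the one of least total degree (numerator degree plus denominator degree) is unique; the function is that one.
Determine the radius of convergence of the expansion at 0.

No rational of total degree below 1 reproduces all 8 coefficients; solving the [0/1] Pade equations on them gives f(λ) = 1/(21*(λ - 3)), whose expansion matches every shown term.
Denominator factor (λ - 3): pole of order 1 at 3, modulus 3.
The radius of convergence is the smallest modulus among the singular points: 3.

The radius of convergence is 3.


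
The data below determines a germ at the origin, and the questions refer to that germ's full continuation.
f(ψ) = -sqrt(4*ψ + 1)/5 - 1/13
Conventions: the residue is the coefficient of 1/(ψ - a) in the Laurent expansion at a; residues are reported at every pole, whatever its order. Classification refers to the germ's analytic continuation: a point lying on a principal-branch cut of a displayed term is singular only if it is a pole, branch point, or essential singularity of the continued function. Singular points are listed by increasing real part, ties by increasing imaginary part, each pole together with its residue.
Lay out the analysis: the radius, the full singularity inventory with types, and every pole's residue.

Branch term (-1/5)*sqrt(1 - ψ/(-1/4)): its argument vanishes at ψ = -1/4, a square-root branch point, modulus 1/4.
The radius of convergence is the smallest modulus among the singular points: 1/4.

Radius of convergence at 0: 1/4.
At -1/4: an algebraic (square-root) branch point.


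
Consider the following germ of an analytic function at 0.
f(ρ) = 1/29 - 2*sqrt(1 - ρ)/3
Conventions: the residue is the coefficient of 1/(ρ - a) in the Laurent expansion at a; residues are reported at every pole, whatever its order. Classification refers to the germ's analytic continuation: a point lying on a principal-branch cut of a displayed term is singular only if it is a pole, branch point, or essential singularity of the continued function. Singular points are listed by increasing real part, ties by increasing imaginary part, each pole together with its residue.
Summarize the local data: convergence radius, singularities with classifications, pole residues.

Branch term (-2/3)*sqrt(1 - ρ/(1)): its argument vanishes at ρ = 1, a square-root branch point, modulus 1.
The radius of convergence is the smallest modulus among the singular points: 1.

Radius of convergence at 0: 1.
At 1: an algebraic (square-root) branch point.


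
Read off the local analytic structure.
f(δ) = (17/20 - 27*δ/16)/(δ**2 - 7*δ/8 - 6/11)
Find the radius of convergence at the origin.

Denominator factor (δ**2 - 7*δ/8 - 6/11): discriminant 2075/704, real irrational roots 7/16 + (5/176)*sqrt(913) and 7/16 - (5/176)*sqrt(913); poles of order 1, moduli 7/16 + (5/176)*sqrt(913) and -7/16 + (5/176)*sqrt(913).
The radius of convergence is the smallest modulus among the singular points: -7/16 + (5/176)*sqrt(913).

The radius of convergence is -7/16 + (5/176)*sqrt(913).


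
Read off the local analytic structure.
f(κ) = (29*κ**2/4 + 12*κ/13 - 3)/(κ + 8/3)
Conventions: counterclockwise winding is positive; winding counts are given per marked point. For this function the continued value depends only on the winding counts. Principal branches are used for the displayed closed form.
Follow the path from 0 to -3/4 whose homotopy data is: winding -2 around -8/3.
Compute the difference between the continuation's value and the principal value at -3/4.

Continued minus principal equals 0.

The function is rational, hence single-valued: continuing it around any pole returns the same value, so the difference is 0.


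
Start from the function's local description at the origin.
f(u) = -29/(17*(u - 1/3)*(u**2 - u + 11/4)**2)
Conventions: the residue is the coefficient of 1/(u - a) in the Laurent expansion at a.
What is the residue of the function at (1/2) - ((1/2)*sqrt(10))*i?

The factor u**2 - u + 11/4 splits as (u - a)(u - a') with a = (1/2) - ((1/2)*sqrt(10))*i, a' = (1/2) + ((1/2)*sqrt(10))*i. At the order-2 pole a set g(u) = (u - a)^2*f(u) = [-29/(17*(u - 1/3))] / (u - a')^2.
Order-2 pole: residue = g'(a); g'((1/2) - ((1/2)*sqrt(10))*i) = (18792/140777) - ((23577/3519425)*sqrt(10))*i, so the residue is (18792/140777) - ((23577/3519425)*sqrt(10))*i.

The residue is (18792/140777) - ((23577/3519425)*sqrt(10))*i.


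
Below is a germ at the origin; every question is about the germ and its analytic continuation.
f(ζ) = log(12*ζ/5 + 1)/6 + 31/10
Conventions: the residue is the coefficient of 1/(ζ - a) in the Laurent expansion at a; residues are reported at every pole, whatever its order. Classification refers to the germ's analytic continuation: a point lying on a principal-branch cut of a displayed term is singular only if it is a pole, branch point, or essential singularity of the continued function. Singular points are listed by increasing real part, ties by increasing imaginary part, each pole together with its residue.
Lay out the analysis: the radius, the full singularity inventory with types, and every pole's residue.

Branch term (1/6)*log(1 - ζ/(-5/12)): its argument vanishes at ζ = -5/12, a logarithmic branch point, modulus 5/12.
The radius of convergence is the smallest modulus among the singular points: 5/12.

Radius of convergence at 0: 5/12.
At -5/12: a logarithmic branch point.


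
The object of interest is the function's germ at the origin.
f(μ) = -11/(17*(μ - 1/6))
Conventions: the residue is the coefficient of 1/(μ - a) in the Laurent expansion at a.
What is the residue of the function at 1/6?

The residue is -11/17.

At the order-1 pole 1/6 set g(μ) = (μ - (1/6))*f(μ) = -11/17.
Simple pole: residue = g(a) at a = 1/6, which is -11/17.


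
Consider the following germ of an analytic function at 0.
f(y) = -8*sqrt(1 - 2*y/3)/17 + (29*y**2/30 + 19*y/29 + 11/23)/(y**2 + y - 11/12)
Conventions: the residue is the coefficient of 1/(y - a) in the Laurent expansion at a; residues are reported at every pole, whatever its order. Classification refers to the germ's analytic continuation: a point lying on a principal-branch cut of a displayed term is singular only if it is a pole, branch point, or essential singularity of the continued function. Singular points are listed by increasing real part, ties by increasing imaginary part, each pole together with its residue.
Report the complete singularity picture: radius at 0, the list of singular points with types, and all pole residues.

Radius of convergence at 0: -1/2 + (1/6)*sqrt(42).
At -1/2 - (1/6)*sqrt(42): a pole of order 1; residue -271/1740 - (365011/3361680)*sqrt(42).
At -1/2 + (1/6)*sqrt(42): a pole of order 1; residue -271/1740 + (365011/3361680)*sqrt(42).
At 3/2: an algebraic (square-root) branch point.

Denominator factor (y**2 + y - 11/12): discriminant 14/3, real irrational roots -1/2 + (1/6)*sqrt(42) and -1/2 - (1/6)*sqrt(42); poles of order 1, moduli -1/2 + (1/6)*sqrt(42) and 1/2 + (1/6)*sqrt(42).
Branch term (-8/17)*sqrt(1 - y/(3/2)): its argument vanishes at y = 3/2, a square-root branch point, modulus 3/2.
The radius of convergence is the smallest modulus among the singular points: -1/2 + (1/6)*sqrt(42).
The branch term is analytic at -1/2 - (1/6)*sqrt(42) and contributes nothing to the residue; only the rational part matters.
The factor y**2 + y - 11/12 splits as (y - a)(y - a') with a = -1/2 - (1/6)*sqrt(42), a' = -1/2 + (1/6)*sqrt(42). At the order-1 pole a set g(y) = (y - a)*(rational part) = [29*y**2/30 + 19*y/29 + 11/23] / (y - a').
Simple pole: residue = g(a) at a = -1/2 - (1/6)*sqrt(42), which is -271/1740 - (365011/3361680)*sqrt(42).
The branch term is analytic at -1/2 + (1/6)*sqrt(42) and contributes nothing to the residue; only the rational part matters.
The factor y**2 + y - 11/12 splits as (y - a)(y - a') with a = -1/2 + (1/6)*sqrt(42), a' = -1/2 - (1/6)*sqrt(42). At the order-1 pole a set g(y) = (y - a)*(rational part) = [29*y**2/30 + 19*y/29 + 11/23] / (y - a').
Simple pole: residue = g(a) at a = -1/2 + (1/6)*sqrt(42), which is -271/1740 + (365011/3361680)*sqrt(42).
List the singular points by increasing real part (a conjugate pair: the negative imaginary part first).


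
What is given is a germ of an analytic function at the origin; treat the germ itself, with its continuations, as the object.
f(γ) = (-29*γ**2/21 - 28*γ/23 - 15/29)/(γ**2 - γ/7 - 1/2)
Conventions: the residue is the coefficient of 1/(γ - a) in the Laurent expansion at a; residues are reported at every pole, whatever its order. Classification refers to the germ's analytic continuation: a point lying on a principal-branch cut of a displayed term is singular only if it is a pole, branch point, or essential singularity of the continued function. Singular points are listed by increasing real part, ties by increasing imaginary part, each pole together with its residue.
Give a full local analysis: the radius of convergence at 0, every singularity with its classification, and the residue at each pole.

Radius of convergence at 0: -1/14 + (3/14)*sqrt(11).
At 1/14 - (3/14)*sqrt(11): a pole of order 1; residue -4783/6762 + (898262/3235617)*sqrt(11).
At 1/14 + (3/14)*sqrt(11): a pole of order 1; residue -4783/6762 - (898262/3235617)*sqrt(11).

Denominator factor (γ**2 - γ/7 - 1/2): discriminant 99/49, real irrational roots 1/14 + (3/14)*sqrt(11) and 1/14 - (3/14)*sqrt(11); poles of order 1, moduli 1/14 + (3/14)*sqrt(11) and -1/14 + (3/14)*sqrt(11).
The radius of convergence is the smallest modulus among the singular points: -1/14 + (3/14)*sqrt(11).
The factor γ**2 - γ/7 - 1/2 splits as (γ - a)(γ - a') with a = 1/14 - (3/14)*sqrt(11), a' = 1/14 + (3/14)*sqrt(11). At the order-1 pole a set g(γ) = (γ - a)*f(γ) = [-29*γ**2/21 - 28*γ/23 - 15/29] / (γ - a').
Simple pole: residue = g(a) at a = 1/14 - (3/14)*sqrt(11), which is -4783/6762 + (898262/3235617)*sqrt(11).
The factor γ**2 - γ/7 - 1/2 splits as (γ - a)(γ - a') with a = 1/14 + (3/14)*sqrt(11), a' = 1/14 - (3/14)*sqrt(11). At the order-1 pole a set g(γ) = (γ - a)*f(γ) = [-29*γ**2/21 - 28*γ/23 - 15/29] / (γ - a').
Simple pole: residue = g(a) at a = 1/14 + (3/14)*sqrt(11), which is -4783/6762 - (898262/3235617)*sqrt(11).
List the singular points by increasing real part (a conjugate pair: the negative imaginary part first).


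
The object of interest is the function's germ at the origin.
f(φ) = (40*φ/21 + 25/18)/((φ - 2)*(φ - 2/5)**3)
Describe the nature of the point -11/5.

The point is a regular point.

Denominator factors: φ - 2 = -21/5 at φ = -11/5; φ - 2/5 = -13/5 at φ = -11/5 — none vanishes.
So the germ continues analytically to -11/5.


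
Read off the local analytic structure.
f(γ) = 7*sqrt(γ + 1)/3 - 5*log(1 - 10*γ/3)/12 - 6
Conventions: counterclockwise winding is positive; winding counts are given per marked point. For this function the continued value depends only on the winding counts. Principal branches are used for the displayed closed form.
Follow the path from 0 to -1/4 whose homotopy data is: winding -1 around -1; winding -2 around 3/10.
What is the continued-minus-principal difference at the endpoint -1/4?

Continued minus principal equals (-(7/3)*sqrt(3)) + ((5/3)*pi)*i.

The rational part is single-valued and drops out of the difference; each branch term changes only by its own monodromy.
(-5/12)*log(1 - γ/(3/10)): each positive loop around 3/10 adds 2*pi*i to the log, so winding -2 contributes (-5/12)*(-2)*2*pi*i = (5/3)*pi*i.
(7/3)*sqrt(1 - γ/(-1)): winding -1 is odd, the square root flips sign, contributing -2*(7/3)*sqrt(1 - (-1/4)/(-1)) = -2*(7/3)*sqrt(3/4) = -(7/3)*sqrt(3).
Summing the contributions at γ = -1/4 gives (-(7/3)*sqrt(3)) + ((5/3)*pi)*i.


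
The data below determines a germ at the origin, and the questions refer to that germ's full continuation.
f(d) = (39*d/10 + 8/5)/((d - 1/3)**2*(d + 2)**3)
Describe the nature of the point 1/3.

The point is a pole of order 2.

The denominator factor d - 1/3 vanishes at 1/3 and appears to the power 2; the numerator there equals 29/10, nonzero, and no other factor vanishes.
Hence a pole whose order is the multiplicity, 2.


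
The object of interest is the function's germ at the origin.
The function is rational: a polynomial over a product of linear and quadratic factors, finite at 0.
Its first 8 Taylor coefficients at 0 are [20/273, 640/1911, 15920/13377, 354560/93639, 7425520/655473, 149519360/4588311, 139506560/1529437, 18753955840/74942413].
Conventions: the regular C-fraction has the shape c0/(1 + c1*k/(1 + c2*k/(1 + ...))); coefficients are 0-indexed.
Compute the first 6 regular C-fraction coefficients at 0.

Taylor coefficients (read off): a_0 = 20/273, a_1 = 640/1911, a_2 = 15920/13377, a_3 = 354560/93639, a_4 = 7425520/655473, a_5 = 149519360/4588311.
c0 = a_0 = 20/273. Peel one level at a time: if S = 1 + c*k/S' with S'(0) = 1, then c is the k-coefficient of S and S' = c*k/(S - 1).
S_1 = c0/f = 1 + (-32/7)*k + (228/49)*k^2 + ...; c1 = -32/7.
S_2 = c1*k/(S_1 - 1) = 1 + (57/56)*k + (4145/3136)*k^2 + ...; c2 = 57/56.
S_3 = c2*k/(S_2 - 1) = 1 + (-4145/3192)*k + (199/3249)*k^2 + ...; c3 = -4145/3192.
S_4 = c3*k/(S_3 - 1) = 1 + (11144/236265)*k + (-124096/17181025)*k^2 + ...; c4 = 11144/236265.
S_5 = c4*k/(S_4 - 1) = 1 + (126312/824855)*k + ...; c5 = 126312/824855.

The regular C-fraction coefficients are [20/273, -32/7, 57/56, -4145/3192, 11144/236265, 126312/824855].


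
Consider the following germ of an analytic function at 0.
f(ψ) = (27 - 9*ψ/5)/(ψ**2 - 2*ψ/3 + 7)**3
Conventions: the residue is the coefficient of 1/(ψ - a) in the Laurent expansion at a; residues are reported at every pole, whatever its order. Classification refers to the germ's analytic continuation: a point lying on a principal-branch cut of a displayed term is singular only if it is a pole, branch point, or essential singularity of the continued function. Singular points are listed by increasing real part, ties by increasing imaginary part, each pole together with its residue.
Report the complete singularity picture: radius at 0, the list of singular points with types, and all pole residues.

Radius of convergence at 0: sqrt(7).
At (1/3) - ((1/3)*sqrt(62))*i: a pole of order 3; residue ((24057/4766560)*sqrt(62))*i.
At (1/3) + ((1/3)*sqrt(62))*i: a pole of order 3; residue -((24057/4766560)*sqrt(62))*i.

Denominator factor (ψ**2 - 2*ψ/3 + 7)^3: discriminant -248/9, complex-conjugate roots (1/3) + ((1/3)*sqrt(62))*i and (1/3) - ((1/3)*sqrt(62))*i; poles of order 3, moduli sqrt(7) and sqrt(7).
The radius of convergence is the smallest modulus among the singular points: sqrt(7).
The factor ψ**2 - 2*ψ/3 + 7 splits as (ψ - a)(ψ - a') with a = (1/3) - ((1/3)*sqrt(62))*i, a' = (1/3) + ((1/3)*sqrt(62))*i. At the order-3 pole a set g(ψ) = (ψ - a)^3*f(ψ) = [27 - 9*ψ/5] / (ψ - a')^3.
Order-3 pole: residue = g''(a)/2; g''((1/3) - ((1/3)*sqrt(62))*i) = ((24057/2383280)*sqrt(62))*i, so the residue is ((24057/4766560)*sqrt(62))*i.
The factor ψ**2 - 2*ψ/3 + 7 splits as (ψ - a)(ψ - a') with a = (1/3) + ((1/3)*sqrt(62))*i, a' = (1/3) - ((1/3)*sqrt(62))*i. At the order-3 pole a set g(ψ) = (ψ - a)^3*f(ψ) = [27 - 9*ψ/5] / (ψ - a')^3.
Order-3 pole: residue = g''(a)/2; g''((1/3) + ((1/3)*sqrt(62))*i) = -((24057/2383280)*sqrt(62))*i, so the residue is -((24057/4766560)*sqrt(62))*i.
List the singular points by increasing real part (a conjugate pair: the negative imaginary part first).


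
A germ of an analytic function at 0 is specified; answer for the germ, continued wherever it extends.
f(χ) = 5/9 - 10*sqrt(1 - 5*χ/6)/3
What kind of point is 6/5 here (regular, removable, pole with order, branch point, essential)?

The point is an algebraic (square-root) branch point.

The term (-10/3)*sqrt(1 - χ/(6/5)) has argument 1 - 6/5/(6/5) = 0 at 6/5: a square-root (algebraic, two-sheeted) branch point; the remaining terms are analytic or single-valued there.


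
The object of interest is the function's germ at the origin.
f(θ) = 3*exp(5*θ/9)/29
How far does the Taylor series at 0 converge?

The radius of convergence is infinite.

The factor exp(5*θ/9) is entire and contributes no finite singular point.
The polynomial part has no poles.
No finite singular points: the Taylor series at 0 converges everywhere.


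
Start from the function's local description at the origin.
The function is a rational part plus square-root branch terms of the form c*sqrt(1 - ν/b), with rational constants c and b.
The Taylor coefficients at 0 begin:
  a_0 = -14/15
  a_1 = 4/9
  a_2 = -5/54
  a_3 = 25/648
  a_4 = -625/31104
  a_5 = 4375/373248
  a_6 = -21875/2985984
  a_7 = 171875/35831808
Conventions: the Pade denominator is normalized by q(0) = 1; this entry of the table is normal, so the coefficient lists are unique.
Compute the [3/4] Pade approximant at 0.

The Pade approximant has numerator coefficients [-14/15, -53/82, 595/5904, 5075/70848]; denominator coefficients [1, 575/492, 1375/3936, 2125/141696, -625/850176].

Taylor coefficients needed (read off): a_0 = -14/15, a_1 = 4/9, a_2 = -5/54, a_3 = 25/648, a_4 = -625/31104, a_5 = 4375/373248, a_6 = -21875/2985984, a_7 = 171875/35831808.
Write the denominator as Q(ν) = 1 + q1*ν + q2*ν^2 + q3*ν^3 + q4*ν^4. Requiring Q*f - P = O(ν^8) with deg P <= 3 kills the coefficients of ν^4..ν^7 in Q*f:
  ν^4: a_4 + q1*a_3 + q2*a_2 + q3*a_1 + q4*a_0 = 0, i.e. -625/31104 + (25/648)*q1 + (-5/54)*q2 + (4/9)*q3 + (-14/15)*q4 = 0.
  ν^5: a_5 + q1*a_4 + q2*a_3 + q3*a_2 + q4*a_1 = 0, i.e. 4375/373248 + (-625/31104)*q1 + (25/648)*q2 + (-5/54)*q3 + (4/9)*q4 = 0.
  ν^6: a_6 + q1*a_5 + q2*a_4 + q3*a_3 + q4*a_2 = 0, i.e. -21875/2985984 + (4375/373248)*q1 + (-625/31104)*q2 + (25/648)*q3 + (-5/54)*q4 = 0.
  ν^7: a_7 + q1*a_6 + q2*a_5 + q3*a_4 + q4*a_3 = 0, i.e. 171875/35831808 + (-21875/2985984)*q1 + (4375/373248)*q2 + (-625/31104)*q3 + (25/648)*q4 = 0.
Solving this linear system: q1 = 575/492, q2 = 1375/3936, q3 = 2125/141696, q4 = -625/850176.
The numerator is Q*f truncated at degree 3: P0 = a_0 = -14/15; P1 = a_1 + q1*a_0 = -53/82; P2 = a_2 + q1*a_1 + q2*a_0 = 595/5904; P3 = a_3 + q1*a_2 + q2*a_1 + q3*a_0 = 5075/70848.


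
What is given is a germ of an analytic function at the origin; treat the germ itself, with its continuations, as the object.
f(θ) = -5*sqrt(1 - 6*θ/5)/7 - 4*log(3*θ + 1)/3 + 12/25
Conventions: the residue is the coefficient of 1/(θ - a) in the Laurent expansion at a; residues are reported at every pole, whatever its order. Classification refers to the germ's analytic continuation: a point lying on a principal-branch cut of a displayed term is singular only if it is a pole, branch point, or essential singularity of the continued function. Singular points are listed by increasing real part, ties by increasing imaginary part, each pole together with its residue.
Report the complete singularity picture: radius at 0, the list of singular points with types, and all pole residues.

Branch term (-5/7)*sqrt(1 - θ/(5/6)): its argument vanishes at θ = 5/6, a square-root branch point, modulus 5/6.
Branch term (-4/3)*log(1 - θ/(-1/3)): its argument vanishes at θ = -1/3, a logarithmic branch point, modulus 1/3.
The radius of convergence is the smallest modulus among the singular points: 1/3.
List the singular points by increasing real part (a conjugate pair: the negative imaginary part first).

Radius of convergence at 0: 1/3.
At -1/3: a logarithmic branch point.
At 5/6: an algebraic (square-root) branch point.


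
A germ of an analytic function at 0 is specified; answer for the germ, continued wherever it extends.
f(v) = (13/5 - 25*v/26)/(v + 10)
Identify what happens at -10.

The denominator factor v + 10 vanishes at -10 and appears to the power 1; the numerator there equals 794/65, nonzero, and no other factor vanishes.
Hence a pole whose order is the multiplicity, 1.

The point is a pole of order 1.


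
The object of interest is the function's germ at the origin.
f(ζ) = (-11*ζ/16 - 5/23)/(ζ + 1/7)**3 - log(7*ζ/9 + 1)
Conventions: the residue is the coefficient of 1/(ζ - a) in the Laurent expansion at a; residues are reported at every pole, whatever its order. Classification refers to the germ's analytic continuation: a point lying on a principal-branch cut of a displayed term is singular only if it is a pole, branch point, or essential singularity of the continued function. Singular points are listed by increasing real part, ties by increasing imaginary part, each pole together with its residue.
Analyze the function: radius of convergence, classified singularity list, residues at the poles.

Radius of convergence at 0: 1/7.
At -9/7: a logarithmic branch point.
At -1/7: a pole of order 3; residue 0.

Denominator factor (ζ + 1/7)^3: pole of order 3 at -1/7, modulus 1/7.
Branch term (-1)*log(1 - ζ/(-9/7)): its argument vanishes at ζ = -9/7, a logarithmic branch point, modulus 9/7.
The radius of convergence is the smallest modulus among the singular points: 1/7.
The branch term is analytic at -1/7 and contributes nothing to the residue; only the rational part matters.
At the order-3 pole -1/7 set g(ζ) = (ζ - (-1/7))^3*(rational part) = -11*ζ/16 - 5/23.
Order-3 pole: residue = g''(a)/2; g''(-1/7) = 0, so the residue is 0.
List the singular points by increasing real part (a conjugate pair: the negative imaginary part first).


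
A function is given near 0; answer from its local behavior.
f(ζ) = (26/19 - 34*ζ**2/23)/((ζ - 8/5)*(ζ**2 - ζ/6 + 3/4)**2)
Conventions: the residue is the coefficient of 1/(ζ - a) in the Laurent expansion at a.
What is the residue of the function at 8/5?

At the order-1 pole 8/5 set g(ζ) = (ζ - (8/5))*f(ζ) = (26/19 - 34*ζ**2/23)/(ζ**2 - ζ/6 + 3/4)**2.
Simple pole: residue = g(a) at a = 8/5, which is -1144800/4388791.

The residue is -1144800/4388791.


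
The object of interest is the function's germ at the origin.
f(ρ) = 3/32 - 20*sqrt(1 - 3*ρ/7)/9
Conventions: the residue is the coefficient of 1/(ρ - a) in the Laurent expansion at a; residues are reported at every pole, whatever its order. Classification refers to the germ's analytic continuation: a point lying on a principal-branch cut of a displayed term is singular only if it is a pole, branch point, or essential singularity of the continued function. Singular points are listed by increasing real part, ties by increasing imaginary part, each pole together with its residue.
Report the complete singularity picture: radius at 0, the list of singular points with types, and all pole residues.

Branch term (-20/9)*sqrt(1 - ρ/(7/3)): its argument vanishes at ρ = 7/3, a square-root branch point, modulus 7/3.
The radius of convergence is the smallest modulus among the singular points: 7/3.

Radius of convergence at 0: 7/3.
At 7/3: an algebraic (square-root) branch point.


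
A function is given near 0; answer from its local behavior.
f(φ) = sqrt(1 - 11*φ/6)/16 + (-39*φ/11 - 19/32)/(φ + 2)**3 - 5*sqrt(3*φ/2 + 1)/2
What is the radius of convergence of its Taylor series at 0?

The radius of convergence is 6/11.

Denominator factor (φ + 2)^3: pole of order 3 at -2, modulus 2.
Branch term (-5/2)*sqrt(1 - φ/(-2/3)): its argument vanishes at φ = -2/3, a square-root branch point, modulus 2/3.
Branch term (1/16)*sqrt(1 - φ/(6/11)): its argument vanishes at φ = 6/11, a square-root branch point, modulus 6/11.
The radius of convergence is the smallest modulus among the singular points: 6/11.


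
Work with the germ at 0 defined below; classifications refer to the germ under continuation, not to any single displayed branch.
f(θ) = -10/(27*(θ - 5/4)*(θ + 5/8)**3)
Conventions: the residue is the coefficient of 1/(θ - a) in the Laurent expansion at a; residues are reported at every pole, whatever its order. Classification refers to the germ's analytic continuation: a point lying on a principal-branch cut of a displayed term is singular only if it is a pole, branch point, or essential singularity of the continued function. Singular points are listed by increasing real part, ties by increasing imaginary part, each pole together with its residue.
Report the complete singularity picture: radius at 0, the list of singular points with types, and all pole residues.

Radius of convergence at 0: 5/8.
At -5/8: a pole of order 3; residue 1024/18225.
At 5/4: a pole of order 1; residue -1024/18225.

Denominator factor (θ - 5/4): pole of order 1 at 5/4, modulus 5/4.
Denominator factor (θ + 5/8)^3: pole of order 3 at -5/8, modulus 5/8.
The radius of convergence is the smallest modulus among the singular points: 5/8.
At the order-3 pole -5/8 set g(θ) = (θ - (-5/8))^3*f(θ) = -10/(27*(θ - 5/4)).
Order-3 pole: residue = g''(a)/2; g''(-5/8) = 2048/18225, so the residue is 1024/18225.
At the order-1 pole 5/4 set g(θ) = (θ - (5/4))*f(θ) = -10/(27*(θ + 5/8)**3).
Simple pole: residue = g(a) at a = 5/4, which is -1024/18225.
List the singular points by increasing real part (a conjugate pair: the negative imaginary part first).


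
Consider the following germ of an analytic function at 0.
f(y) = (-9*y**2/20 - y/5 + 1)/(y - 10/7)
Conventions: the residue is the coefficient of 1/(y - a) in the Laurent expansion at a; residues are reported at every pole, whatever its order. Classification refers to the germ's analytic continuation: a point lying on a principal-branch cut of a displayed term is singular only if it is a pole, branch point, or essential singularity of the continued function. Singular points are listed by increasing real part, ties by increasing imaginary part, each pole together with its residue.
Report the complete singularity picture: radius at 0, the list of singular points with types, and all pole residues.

Radius of convergence at 0: 10/7.
At 10/7: a pole of order 1; residue -10/49.

Denominator factor (y - 10/7): pole of order 1 at 10/7, modulus 10/7.
The radius of convergence is the smallest modulus among the singular points: 10/7.
At the order-1 pole 10/7 set g(y) = (y - (10/7))*f(y) = -9*y**2/20 - y/5 + 1.
Simple pole: residue = g(a) at a = 10/7, which is -10/49.


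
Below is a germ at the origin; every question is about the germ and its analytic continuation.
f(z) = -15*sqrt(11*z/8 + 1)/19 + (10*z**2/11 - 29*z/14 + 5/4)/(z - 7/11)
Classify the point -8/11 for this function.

The point is an algebraic (square-root) branch point.

The term (-15/19)*sqrt(1 - z/(-8/11)) has argument 1 - -8/11/(-8/11) = 0 at -8/11: a square-root (algebraic, two-sheeted) branch point; the remaining terms are analytic or single-valued there.


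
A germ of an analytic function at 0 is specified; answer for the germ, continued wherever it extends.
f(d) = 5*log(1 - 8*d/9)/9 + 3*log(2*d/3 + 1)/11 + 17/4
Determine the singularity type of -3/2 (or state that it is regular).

The term (3/11)*log(1 - d/(-3/2)) has argument 1 - -3/2/(-3/2) = 0 at -3/2: a logarithmic (infinitely-sheeted) branch point; the remaining terms are analytic or single-valued there.

The point is a logarithmic branch point.


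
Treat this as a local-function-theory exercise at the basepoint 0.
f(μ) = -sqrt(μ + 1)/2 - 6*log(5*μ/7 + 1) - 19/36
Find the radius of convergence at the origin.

The radius of convergence is 1.

Branch term (-1/2)*sqrt(1 - μ/(-1)): its argument vanishes at μ = -1, a square-root branch point, modulus 1.
Branch term (-6)*log(1 - μ/(-7/5)): its argument vanishes at μ = -7/5, a logarithmic branch point, modulus 7/5.
The radius of convergence is the smallest modulus among the singular points: 1.
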